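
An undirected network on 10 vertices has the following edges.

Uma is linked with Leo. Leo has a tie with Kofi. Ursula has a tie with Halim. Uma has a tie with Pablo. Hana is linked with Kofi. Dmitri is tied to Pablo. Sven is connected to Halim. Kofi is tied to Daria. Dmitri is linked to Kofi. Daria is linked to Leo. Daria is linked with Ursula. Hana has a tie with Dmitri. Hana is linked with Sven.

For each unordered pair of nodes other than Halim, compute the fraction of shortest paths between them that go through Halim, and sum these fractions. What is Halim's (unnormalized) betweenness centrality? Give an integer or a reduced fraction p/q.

2

Pairs whose geodesics pass through Halim — Ursula–Hana: 1/2; Ursula–Sven: 1; Daria–Sven: 1/2.
All other pairs contribute 0.
Summing the contributions gives betweenness(Halim) = 2.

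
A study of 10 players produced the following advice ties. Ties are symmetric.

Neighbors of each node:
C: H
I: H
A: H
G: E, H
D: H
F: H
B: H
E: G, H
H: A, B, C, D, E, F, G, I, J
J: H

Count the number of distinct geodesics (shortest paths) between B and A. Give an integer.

1

The shortest distance is 2, and the only length-2 path is B–H–A. So there is exactly 1 shortest path.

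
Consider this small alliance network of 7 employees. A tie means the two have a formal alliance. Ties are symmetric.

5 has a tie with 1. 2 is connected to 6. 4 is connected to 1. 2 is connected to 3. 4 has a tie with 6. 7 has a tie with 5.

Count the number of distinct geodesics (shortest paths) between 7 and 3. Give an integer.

1

The shortest distance is 6, and the only length-6 path is 7–5–1–4–6–2–3. So there is exactly 1 shortest path.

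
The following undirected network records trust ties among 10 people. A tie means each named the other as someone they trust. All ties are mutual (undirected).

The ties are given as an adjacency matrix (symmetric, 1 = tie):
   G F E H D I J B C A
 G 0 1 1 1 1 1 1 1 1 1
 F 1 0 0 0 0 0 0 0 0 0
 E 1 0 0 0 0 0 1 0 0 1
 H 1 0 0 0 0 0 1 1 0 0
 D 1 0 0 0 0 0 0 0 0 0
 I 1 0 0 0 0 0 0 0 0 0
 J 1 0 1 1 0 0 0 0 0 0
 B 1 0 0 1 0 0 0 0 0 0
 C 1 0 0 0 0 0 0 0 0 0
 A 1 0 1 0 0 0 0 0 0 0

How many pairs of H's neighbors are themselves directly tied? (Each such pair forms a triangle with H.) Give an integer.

H's neighbors: B, G, and J.
Neighbor pairs that are themselves tied: H–B–G; H–G–J. Each forms one triangle with H, for 2 in total.

2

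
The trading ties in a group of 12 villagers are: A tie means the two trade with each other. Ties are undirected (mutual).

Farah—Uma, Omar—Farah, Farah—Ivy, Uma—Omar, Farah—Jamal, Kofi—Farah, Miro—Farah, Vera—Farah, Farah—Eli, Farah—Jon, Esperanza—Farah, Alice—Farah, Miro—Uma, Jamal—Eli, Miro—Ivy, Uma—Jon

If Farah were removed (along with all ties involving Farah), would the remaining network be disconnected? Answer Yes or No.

Removing Farah leaves {Eli and Jamal} with no path to {Kofi}, so the network splits into 6 components. Farah is a cut vertex.

Yes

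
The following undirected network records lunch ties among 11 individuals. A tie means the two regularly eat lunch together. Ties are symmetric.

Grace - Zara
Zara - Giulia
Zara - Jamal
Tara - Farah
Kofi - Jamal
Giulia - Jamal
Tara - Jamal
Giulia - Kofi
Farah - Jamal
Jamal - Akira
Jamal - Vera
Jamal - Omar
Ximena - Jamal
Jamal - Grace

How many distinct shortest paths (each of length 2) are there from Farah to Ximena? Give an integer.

The shortest distance is 2, and the only length-2 path is Farah–Jamal–Ximena. So there is exactly 1 shortest path.

1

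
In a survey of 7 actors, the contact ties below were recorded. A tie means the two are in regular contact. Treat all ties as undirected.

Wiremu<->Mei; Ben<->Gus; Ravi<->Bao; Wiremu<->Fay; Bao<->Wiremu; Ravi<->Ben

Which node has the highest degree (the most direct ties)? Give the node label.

Wiremu

Degrees — Bao:2, Ben:2, Fay:1, Gus:1, Mei:1, Ravi:2, Wiremu:3.
The maximum is 3, attained only by Wiremu.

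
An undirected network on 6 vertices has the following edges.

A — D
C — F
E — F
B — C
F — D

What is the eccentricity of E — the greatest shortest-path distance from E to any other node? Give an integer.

3

Distances from E: A:3, B:3, C:2, D:2, F:1.
The largest is 3 (to A and B), so the eccentricity of E is 3.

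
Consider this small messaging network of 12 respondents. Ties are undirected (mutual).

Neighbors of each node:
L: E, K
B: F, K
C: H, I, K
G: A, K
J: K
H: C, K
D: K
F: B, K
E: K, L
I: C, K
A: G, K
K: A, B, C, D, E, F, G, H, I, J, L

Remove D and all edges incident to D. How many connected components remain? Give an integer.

D's neighbors (K) remain reachable from one another through other ties, so the rest of the network stays in one piece.

1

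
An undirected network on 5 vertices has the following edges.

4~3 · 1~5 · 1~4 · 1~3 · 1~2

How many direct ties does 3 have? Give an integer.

3 is directly tied to 1 and 4. That is 2 neighbors, so the degree of 3 is 2.

2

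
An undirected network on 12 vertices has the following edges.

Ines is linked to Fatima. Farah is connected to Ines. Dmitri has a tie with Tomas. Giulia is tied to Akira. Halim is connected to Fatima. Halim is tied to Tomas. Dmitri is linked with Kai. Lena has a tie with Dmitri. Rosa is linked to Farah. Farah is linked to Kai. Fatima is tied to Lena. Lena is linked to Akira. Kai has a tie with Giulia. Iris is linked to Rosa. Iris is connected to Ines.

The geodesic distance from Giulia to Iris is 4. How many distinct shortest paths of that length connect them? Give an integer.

2

The shortest distance is 4. The length-4 paths are: Giulia–Kai–Farah–Rosa–Iris; Giulia–Kai–Farah–Ines–Iris.
That gives 2 distinct shortest paths.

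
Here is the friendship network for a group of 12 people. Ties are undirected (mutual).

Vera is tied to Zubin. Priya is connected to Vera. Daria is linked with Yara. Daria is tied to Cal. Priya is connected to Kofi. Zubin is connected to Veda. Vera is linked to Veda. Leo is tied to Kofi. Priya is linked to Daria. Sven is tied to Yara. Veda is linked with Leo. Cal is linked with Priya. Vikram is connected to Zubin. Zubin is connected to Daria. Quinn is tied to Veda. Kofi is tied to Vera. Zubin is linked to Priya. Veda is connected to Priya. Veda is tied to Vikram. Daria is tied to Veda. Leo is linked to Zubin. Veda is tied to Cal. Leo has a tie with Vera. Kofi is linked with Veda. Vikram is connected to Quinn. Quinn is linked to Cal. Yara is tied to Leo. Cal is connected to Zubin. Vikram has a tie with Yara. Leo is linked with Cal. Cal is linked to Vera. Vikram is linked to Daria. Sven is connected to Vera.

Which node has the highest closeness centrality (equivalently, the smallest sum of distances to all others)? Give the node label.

Farness (sum of distances to all others) for each node — Cal:15, Daria:16, Kofi:18, Leo:16, Priya:16, Quinn:20, Sven:21, Veda:13, Vera:15, Vikram:17, Yara:18, Zubin:15.
The smallest farness is 13, for Veda, so Veda has the highest closeness.

Veda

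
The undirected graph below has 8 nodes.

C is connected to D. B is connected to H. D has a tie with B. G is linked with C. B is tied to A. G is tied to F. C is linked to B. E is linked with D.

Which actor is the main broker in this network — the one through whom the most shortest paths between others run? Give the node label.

B

Unnormalized betweenness of each node: A:0, B:11, C:10, D:6, E:0, F:0, G:6, H:0.
B has the largest value, 11, making it the main broker — the node through which the most shortest paths run.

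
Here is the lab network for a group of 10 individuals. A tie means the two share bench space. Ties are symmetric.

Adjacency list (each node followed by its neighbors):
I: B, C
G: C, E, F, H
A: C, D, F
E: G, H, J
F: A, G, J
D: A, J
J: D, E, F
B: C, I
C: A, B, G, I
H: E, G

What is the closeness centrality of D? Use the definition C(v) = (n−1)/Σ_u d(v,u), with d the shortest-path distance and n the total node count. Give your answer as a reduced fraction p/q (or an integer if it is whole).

9/20

Distances from D: A:1, B:3, C:2, E:2, F:2, G:3, H:3, I:3, J:1. Sum = 20.
n = 10, so closeness = 9/20.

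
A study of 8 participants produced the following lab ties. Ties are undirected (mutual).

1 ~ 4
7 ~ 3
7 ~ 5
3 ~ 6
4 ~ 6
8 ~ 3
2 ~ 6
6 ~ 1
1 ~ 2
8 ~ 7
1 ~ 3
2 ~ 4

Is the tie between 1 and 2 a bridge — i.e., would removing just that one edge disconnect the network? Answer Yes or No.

Even without that edge, 1 still reaches 2 via 1 – 6 – 2, so the network stays connected. Not a bridge.

No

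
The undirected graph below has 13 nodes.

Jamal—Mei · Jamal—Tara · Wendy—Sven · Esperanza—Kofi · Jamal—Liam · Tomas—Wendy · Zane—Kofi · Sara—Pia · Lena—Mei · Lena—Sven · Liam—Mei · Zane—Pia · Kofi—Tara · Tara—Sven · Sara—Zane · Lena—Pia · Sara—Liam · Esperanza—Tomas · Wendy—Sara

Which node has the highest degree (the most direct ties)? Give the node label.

Sara

Degrees — Esperanza:2, Jamal:3, Kofi:3, Lena:3, Liam:3, Mei:3, Pia:3, Sara:4, Sven:3, Tara:3, Tomas:2, Wendy:3, Zane:3.
The maximum is 4, attained only by Sara.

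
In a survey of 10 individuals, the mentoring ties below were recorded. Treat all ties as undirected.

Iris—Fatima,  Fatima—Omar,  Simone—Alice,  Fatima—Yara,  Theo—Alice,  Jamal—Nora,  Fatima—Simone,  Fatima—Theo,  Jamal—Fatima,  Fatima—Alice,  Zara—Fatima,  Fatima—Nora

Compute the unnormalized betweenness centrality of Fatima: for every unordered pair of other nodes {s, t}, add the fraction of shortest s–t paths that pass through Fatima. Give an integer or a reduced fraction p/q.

Pairs whose geodesics pass through Fatima — Jamal–Zara: 1; Jamal–Iris: 1; Jamal–Theo: 1; Jamal–Yara: 1; Jamal–Alice: 1; Jamal–Omar: 1; Jamal–Simone: 1; Nora–Zara: 1; Nora–Iris: 1; Nora–Theo: 1; Nora–Yara: 1; Nora–Alice: 1; Nora–Omar: 1; Nora–Simone: 1 … (+19 more pairs).
All other pairs contribute 0.
Summing the contributions gives betweenness(Fatima) = 65/2.

65/2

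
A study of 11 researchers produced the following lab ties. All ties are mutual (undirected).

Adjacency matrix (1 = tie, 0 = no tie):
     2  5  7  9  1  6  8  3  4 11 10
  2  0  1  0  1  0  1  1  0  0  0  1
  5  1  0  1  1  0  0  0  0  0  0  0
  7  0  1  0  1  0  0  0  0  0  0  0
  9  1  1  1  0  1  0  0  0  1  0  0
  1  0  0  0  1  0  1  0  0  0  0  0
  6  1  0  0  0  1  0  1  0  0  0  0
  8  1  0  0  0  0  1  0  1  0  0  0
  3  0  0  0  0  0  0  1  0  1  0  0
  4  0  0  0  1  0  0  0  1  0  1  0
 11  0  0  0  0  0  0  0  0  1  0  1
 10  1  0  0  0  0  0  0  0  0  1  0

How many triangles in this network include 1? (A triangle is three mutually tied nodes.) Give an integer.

0

1's neighbors are 6 and 9, but none of them are tied to each other, so no triangle contains 1.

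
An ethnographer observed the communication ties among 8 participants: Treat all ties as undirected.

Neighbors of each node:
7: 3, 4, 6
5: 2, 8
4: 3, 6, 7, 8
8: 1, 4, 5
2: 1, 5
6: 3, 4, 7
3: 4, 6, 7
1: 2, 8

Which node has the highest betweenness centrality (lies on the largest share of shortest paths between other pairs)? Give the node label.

Unnormalized betweenness of each node: 1:5/2, 2:1/2, 3:0, 4:12, 5:5/2, 6:0, 7:0, 8:25/2.
8 has the largest value, 25/2, making it the main broker — the node through which the most shortest paths run.

8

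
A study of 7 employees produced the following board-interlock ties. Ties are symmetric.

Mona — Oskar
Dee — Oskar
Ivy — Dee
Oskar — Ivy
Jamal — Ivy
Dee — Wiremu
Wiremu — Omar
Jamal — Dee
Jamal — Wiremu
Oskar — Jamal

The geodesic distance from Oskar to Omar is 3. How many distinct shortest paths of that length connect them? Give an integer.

The shortest distance is 3. The length-3 paths are: Oskar–Jamal–Wiremu–Omar; Oskar–Dee–Wiremu–Omar.
That gives 2 distinct shortest paths.

2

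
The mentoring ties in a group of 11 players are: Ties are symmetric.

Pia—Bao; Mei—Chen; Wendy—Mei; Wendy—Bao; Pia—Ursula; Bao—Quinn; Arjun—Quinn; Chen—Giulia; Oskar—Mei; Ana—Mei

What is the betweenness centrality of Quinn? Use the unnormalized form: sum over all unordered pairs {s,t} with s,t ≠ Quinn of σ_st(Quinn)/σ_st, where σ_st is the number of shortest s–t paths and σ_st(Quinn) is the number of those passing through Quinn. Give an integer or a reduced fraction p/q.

Pairs whose geodesics pass through Quinn — Arjun–Oskar: 1; Arjun–Pia: 1; Arjun–Ursula: 1; Arjun–Wendy: 1; Arjun–Chen: 1; Arjun–Ana: 1; Arjun–Bao: 1; Arjun–Mei: 1; Arjun–Giulia: 1.
All other pairs contribute 0.
Summing the contributions gives betweenness(Quinn) = 9.

9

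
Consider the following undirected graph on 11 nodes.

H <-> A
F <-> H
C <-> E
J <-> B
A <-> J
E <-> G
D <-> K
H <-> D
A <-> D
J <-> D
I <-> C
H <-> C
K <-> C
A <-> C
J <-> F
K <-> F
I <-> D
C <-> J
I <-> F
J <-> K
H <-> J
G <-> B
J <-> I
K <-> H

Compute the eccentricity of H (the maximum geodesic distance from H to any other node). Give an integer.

3

Distances from H: A:1, B:2, C:1, D:1, E:2, F:1, G:3, I:2, J:1, K:1.
The largest is 3 (to G), so the eccentricity of H is 3.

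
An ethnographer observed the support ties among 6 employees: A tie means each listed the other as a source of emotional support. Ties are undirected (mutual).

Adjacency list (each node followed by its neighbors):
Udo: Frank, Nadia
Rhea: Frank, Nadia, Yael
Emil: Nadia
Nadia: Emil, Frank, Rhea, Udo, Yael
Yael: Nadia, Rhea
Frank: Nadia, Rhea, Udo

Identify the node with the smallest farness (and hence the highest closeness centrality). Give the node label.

Nadia

Farness (sum of distances to all others) for each node — Emil:9, Frank:7, Nadia:5, Rhea:7, Udo:8, Yael:8.
The smallest farness is 5, for Nadia, so Nadia has the highest closeness.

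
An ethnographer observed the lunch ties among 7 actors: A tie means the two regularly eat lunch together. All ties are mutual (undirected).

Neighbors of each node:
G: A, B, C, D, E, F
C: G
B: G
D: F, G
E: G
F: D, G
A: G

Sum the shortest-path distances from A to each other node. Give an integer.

11

Distances from A: B:2, C:2, D:2, E:2, F:2, G:1.
Sum = 2 + 2 + 2 + 2 + 2 + 1 = 11.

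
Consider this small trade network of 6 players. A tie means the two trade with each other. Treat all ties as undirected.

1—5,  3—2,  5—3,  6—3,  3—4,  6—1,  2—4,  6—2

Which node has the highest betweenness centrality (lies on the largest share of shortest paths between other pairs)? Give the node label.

3

Unnormalized betweenness of each node: 1:1/2, 2:5/6, 3:11/3, 4:0, 5:5/6, 6:13/6.
3 has the largest value, 11/3, making it the main broker — the node through which the most shortest paths run.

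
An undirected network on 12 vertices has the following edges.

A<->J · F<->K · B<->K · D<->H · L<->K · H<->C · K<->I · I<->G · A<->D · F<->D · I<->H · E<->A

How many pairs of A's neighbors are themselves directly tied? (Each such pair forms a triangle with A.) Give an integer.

0

A's neighbors are D, E, and J, but none of them are tied to each other, so no triangle contains A.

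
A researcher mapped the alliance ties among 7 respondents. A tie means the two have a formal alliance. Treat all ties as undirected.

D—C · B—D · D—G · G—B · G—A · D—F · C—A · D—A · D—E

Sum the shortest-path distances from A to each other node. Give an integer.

Distances from A: B:2, C:1, D:1, E:2, F:2, G:1.
Sum = 2 + 1 + 1 + 2 + 2 + 1 = 9.

9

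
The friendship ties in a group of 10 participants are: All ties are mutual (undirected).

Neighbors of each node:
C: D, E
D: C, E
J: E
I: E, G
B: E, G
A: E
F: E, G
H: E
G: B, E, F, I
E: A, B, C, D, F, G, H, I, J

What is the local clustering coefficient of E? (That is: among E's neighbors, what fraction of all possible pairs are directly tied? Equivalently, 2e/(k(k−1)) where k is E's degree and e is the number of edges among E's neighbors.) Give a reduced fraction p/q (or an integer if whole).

1/9

E's neighbors: A, B, C, D, F, G, H, I, and J (k = 9).
Possible neighbor pairs: C(9,2) = 36. Edges among them: B–G, C–D, F–G, G–I → e = 4.
Clustering(E) = 4/36 = 1/9.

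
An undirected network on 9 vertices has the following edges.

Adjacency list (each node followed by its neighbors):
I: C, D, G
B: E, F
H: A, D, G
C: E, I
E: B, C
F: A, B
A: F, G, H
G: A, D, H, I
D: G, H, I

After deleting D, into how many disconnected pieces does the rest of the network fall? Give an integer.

1

D's neighbors (G, H, and I) remain reachable from one another through other ties, so the rest of the network stays in one piece.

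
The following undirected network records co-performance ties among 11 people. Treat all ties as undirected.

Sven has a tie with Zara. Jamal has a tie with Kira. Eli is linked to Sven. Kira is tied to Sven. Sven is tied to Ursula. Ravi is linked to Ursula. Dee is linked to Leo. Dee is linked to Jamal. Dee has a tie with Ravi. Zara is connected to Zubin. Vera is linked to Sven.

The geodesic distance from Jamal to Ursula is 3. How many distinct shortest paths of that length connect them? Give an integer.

2

The shortest distance is 3. The length-3 paths are: Jamal–Dee–Ravi–Ursula; Jamal–Kira–Sven–Ursula.
That gives 2 distinct shortest paths.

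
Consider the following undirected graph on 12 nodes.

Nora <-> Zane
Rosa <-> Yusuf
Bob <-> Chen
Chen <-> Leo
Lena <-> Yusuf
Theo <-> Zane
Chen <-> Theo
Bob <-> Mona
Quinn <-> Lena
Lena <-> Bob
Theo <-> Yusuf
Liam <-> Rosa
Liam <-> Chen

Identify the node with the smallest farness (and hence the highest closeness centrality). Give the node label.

Chen

Farness (sum of distances to all others) for each node — Bob:23, Chen:20, Lena:24, Leo:30, Liam:27, Mona:33, Nora:39, Quinn:34, Rosa:28, Theo:21, Yusuf:22, Zane:29.
The smallest farness is 20, for Chen, so Chen has the highest closeness.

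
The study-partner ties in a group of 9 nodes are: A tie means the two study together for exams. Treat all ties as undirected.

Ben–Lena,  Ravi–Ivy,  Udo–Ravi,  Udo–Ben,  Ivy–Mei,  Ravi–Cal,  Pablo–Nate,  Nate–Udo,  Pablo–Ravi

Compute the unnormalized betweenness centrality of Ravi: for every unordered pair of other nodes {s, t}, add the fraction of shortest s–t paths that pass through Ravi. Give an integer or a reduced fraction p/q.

Pairs whose geodesics pass through Ravi — Mei–Pablo: 1; Mei–Nate: 2/2; Mei–Lena: 1; Mei–Udo: 1; Mei–Cal: 1; Mei–Ben: 1; Pablo–Ivy: 1; Pablo–Lena: 1/2; Pablo–Udo: 1/2; Pablo–Cal: 1; Pablo–Ben: 1/2; Ivy–Nate: 2/2; Ivy–Lena: 1; Ivy–Udo: 1 … (+6 more pairs).
All other pairs contribute 0.
Summing the contributions gives betweenness(Ravi) = 37/2.

37/2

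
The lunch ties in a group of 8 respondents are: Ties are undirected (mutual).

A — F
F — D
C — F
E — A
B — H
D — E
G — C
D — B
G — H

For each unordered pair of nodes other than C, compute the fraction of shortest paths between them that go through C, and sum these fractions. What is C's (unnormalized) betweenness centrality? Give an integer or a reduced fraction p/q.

4

Pairs whose geodesics pass through C — E–G: 2/3; A–G: 1; A–H: 1/3; F–G: 1; F–H: 1/2; G–D: 1/2.
All other pairs contribute 0.
Summing the contributions gives betweenness(C) = 4.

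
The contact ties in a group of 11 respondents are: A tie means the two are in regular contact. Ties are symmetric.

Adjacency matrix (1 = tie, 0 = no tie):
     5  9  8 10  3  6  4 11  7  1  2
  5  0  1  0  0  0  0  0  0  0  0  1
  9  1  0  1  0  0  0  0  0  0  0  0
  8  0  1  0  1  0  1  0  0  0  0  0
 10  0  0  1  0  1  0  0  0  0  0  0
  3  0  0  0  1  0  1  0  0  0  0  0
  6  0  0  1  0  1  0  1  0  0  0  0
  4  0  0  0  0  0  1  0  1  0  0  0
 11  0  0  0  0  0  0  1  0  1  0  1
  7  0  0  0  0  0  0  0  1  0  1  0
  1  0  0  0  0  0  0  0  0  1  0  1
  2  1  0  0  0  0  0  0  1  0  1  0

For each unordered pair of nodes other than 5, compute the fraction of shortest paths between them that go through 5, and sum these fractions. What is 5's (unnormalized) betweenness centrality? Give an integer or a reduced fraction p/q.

Pairs whose geodesics pass through 5 — 9–11: 1; 9–7: 2/2; 9–1: 1; 9–2: 1; 8–1: 1; 8–2: 1; 10–1: 1; 10–2: 1.
All other pairs contribute 0.
Summing the contributions gives betweenness(5) = 8.

8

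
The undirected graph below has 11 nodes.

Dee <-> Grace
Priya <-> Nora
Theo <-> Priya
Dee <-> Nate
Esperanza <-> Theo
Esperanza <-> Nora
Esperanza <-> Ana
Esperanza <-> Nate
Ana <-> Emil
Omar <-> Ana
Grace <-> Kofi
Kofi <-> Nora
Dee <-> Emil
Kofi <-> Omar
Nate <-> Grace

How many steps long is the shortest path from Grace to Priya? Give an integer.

One shortest route is Grace – Kofi – Nora – Priya, which uses 3 edges, and at distance 2 from Grace we only reach {Emil, Esperanza, Nora, Omar}, which does not include Priya. So d(Grace,Priya) = 3.

3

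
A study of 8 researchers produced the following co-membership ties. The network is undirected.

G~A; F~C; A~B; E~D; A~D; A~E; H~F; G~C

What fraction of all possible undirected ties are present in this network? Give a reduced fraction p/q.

2/7

There are 8 edges and 8 nodes, so the maximum possible is C(8,2) = 28.
Density = 8/28 = 2/7.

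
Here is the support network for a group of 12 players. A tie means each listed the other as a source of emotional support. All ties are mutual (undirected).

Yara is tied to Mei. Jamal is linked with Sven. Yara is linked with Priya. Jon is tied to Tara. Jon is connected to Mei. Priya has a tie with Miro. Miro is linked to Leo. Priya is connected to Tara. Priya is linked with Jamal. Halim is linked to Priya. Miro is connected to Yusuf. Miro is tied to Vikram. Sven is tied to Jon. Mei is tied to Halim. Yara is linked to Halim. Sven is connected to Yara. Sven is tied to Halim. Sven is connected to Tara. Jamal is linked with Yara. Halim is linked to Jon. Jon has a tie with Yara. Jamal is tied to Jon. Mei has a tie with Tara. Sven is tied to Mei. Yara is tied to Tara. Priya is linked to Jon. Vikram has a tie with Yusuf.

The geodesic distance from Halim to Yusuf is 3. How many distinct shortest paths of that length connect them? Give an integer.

1

The shortest distance is 3, and the only length-3 path is Halim–Priya–Miro–Yusuf. So there is exactly 1 shortest path.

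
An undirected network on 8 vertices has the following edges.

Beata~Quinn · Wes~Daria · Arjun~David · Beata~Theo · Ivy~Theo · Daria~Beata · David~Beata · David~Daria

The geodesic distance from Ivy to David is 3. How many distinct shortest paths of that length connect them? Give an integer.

1

The shortest distance is 3, and the only length-3 path is Ivy–Theo–Beata–David. So there is exactly 1 shortest path.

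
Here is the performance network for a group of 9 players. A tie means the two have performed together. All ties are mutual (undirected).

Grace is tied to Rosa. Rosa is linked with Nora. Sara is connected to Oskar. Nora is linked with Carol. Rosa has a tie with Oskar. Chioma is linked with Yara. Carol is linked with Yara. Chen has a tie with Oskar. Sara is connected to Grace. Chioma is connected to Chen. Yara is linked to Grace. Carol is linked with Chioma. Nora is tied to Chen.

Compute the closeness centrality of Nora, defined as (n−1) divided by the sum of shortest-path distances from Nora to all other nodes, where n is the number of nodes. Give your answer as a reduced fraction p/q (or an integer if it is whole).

4/7

Distances from Nora: Carol:1, Chen:1, Chioma:2, Grace:2, Oskar:2, Rosa:1, Sara:3, Yara:2. Sum = 14.
n = 9, so closeness = 8/14 = 4/7.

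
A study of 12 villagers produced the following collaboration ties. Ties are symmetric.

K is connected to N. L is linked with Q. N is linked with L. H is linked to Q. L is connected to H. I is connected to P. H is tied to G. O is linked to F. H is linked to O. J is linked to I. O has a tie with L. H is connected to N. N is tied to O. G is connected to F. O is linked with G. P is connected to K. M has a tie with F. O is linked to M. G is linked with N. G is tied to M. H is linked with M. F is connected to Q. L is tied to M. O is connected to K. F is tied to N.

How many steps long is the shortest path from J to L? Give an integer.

5

One shortest route is J – I – P – K – N – L, which uses 5 edges, and at distance 4 from J we only reach {N, O}, which does not include L. So d(J,L) = 5.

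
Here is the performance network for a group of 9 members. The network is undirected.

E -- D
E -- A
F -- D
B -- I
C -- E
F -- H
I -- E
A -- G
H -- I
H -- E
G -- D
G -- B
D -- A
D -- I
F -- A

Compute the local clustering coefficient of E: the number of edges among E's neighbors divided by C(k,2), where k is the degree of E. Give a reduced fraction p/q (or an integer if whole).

3/10

E's neighbors: A, C, D, H, and I (k = 5).
Possible neighbor pairs: C(5,2) = 10. Edges among them: A–D, D–I, H–I → e = 3.
Clustering(E) = 3/10.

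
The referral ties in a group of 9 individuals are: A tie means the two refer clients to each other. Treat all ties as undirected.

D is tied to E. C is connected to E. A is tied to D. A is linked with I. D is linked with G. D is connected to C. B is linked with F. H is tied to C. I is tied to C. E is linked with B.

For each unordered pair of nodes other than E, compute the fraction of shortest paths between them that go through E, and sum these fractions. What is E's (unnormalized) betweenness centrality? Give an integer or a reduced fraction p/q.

12

Pairs whose geodesics pass through E — G–B: 1; G–F: 1; I–B: 1; I–F: 1; B–H: 1; B–A: 1; B–D: 1; B–C: 1; H–F: 1; A–F: 1; D–F: 1; F–C: 1.
All other pairs contribute 0.
Summing the contributions gives betweenness(E) = 12.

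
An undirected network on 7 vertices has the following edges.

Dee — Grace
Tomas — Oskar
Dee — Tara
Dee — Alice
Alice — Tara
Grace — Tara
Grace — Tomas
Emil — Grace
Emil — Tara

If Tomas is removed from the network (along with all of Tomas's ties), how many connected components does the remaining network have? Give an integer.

Without Tomas, the remaining ties split the others into: {Alice, Dee, Emil, Grace, Tara}; {Oskar}.
That's 2 separate components.

2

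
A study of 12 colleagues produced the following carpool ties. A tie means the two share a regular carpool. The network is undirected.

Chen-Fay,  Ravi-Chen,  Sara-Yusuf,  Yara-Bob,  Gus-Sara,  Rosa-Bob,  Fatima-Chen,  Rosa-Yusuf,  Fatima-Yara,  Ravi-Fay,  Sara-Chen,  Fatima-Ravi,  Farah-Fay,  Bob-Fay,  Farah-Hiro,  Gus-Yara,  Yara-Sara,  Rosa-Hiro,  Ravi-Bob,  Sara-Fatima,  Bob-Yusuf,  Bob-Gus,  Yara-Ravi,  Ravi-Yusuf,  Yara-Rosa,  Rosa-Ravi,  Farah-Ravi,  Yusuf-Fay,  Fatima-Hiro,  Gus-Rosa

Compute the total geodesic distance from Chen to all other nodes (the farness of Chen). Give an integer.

Distances from Chen: Bob:2, Farah:2, Fatima:1, Fay:1, Gus:2, Hiro:2, Ravi:1, Rosa:2, Sara:1, Yara:2, Yusuf:2.
Sum = 2 + 2 + 1 + 1 + 2 + 2 + 1 + 2 + 1 + 2 + 2 = 18.

18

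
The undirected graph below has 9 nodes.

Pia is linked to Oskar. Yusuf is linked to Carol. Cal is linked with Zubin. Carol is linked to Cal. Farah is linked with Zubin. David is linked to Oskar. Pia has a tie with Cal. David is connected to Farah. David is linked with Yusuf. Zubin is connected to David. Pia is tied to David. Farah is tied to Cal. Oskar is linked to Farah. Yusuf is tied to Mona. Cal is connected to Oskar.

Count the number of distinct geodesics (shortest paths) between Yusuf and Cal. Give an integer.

1

The shortest distance is 2, and the only length-2 path is Yusuf–Carol–Cal. So there is exactly 1 shortest path.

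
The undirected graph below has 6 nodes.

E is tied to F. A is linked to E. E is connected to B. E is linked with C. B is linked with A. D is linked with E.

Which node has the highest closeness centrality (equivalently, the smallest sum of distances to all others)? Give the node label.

Farness (sum of distances to all others) for each node — A:8, B:8, C:9, D:9, E:5, F:9.
The smallest farness is 5, for E, so E has the highest closeness.

E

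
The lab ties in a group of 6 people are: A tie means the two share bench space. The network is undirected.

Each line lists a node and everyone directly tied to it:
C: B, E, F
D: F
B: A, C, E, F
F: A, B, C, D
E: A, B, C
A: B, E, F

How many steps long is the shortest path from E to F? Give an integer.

2

One shortest route is E – C – F, which uses 2 edges, and E and F are not directly tied, so nothing shorter exists. So d(E,F) = 2.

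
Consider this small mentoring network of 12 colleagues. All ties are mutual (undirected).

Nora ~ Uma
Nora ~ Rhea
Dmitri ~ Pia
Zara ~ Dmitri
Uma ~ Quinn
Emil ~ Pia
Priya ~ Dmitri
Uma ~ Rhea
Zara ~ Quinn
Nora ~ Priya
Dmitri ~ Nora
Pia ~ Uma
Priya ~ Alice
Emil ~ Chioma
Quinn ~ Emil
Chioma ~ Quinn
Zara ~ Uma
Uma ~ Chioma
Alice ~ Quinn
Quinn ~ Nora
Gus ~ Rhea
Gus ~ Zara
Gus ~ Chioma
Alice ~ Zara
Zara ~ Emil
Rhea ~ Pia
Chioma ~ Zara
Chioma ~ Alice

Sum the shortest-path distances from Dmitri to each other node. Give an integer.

Distances from Dmitri: Alice:2, Chioma:2, Emil:2, Gus:2, Nora:1, Pia:1, Priya:1, Quinn:2, Rhea:2, Uma:2, Zara:1.
Sum = 2 + 2 + 2 + 2 + 1 + 1 + 1 + 2 + 2 + 2 + 1 = 18.

18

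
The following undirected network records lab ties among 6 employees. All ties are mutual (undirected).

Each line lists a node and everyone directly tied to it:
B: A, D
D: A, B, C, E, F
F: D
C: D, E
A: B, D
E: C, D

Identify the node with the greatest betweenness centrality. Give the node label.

D

Unnormalized betweenness of each node: A:0, B:0, C:0, D:8, E:0, F:0.
D has the largest value, 8, making it the main broker — the node through which the most shortest paths run.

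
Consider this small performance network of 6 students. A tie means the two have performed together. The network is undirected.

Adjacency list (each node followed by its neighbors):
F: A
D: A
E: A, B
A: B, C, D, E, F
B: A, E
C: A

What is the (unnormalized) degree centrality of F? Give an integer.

1

F is directly tied to A. That is 1 neighbor, so the degree of F is 1.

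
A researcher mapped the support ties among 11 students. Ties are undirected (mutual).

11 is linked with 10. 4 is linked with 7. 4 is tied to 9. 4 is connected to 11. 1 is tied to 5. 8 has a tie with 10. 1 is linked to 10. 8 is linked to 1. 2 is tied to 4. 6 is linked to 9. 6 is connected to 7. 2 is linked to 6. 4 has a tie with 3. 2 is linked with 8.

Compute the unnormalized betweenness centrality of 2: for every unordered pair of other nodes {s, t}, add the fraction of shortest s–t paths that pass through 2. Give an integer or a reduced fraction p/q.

Pairs whose geodesics pass through 2 — 5–9: 2/3; 5–6: 1; 5–7: 2/3; 5–3: 1/2; 5–4: 1/2; 9–1: 2/3; 9–8: 2/2; 10–6: 1; 1–6: 1; 1–7: 2/3; 1–3: 1/2; 1–4: 1/2; 6–11: 1/3; 6–8: 1 … (+5 more pairs).
All other pairs contribute 0.
Summing the contributions gives betweenness(2) = 41/3.

41/3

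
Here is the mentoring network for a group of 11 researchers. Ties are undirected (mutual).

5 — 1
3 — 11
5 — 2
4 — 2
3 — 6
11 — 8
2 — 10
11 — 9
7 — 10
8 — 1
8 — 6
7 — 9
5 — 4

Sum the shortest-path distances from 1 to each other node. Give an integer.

23

Distances from 1: 2:2, 3:3, 4:2, 5:1, 6:2, 7:4, 8:1, 9:3, 10:3, 11:2.
Sum = 2 + 3 + 2 + 1 + 2 + 4 + 1 + 3 + 3 + 2 = 23.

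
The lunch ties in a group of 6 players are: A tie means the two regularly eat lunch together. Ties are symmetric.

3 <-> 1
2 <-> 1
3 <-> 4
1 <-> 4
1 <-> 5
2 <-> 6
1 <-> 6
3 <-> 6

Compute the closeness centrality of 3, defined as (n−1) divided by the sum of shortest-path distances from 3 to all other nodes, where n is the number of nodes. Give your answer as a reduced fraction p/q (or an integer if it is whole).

Distances from 3: 1:1, 2:2, 4:1, 5:2, 6:1. Sum = 7.
n = 6, so closeness = 5/7.

5/7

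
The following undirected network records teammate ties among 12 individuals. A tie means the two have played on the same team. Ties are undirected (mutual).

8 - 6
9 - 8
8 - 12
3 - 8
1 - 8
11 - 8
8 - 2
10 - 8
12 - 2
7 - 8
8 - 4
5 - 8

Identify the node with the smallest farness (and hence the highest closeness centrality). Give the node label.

Farness (sum of distances to all others) for each node — 1:21, 2:20, 3:21, 4:21, 5:21, 6:21, 7:21, 8:11, 9:21, 10:21, 11:21, 12:20.
The smallest farness is 11, for 8, so 8 has the highest closeness.

8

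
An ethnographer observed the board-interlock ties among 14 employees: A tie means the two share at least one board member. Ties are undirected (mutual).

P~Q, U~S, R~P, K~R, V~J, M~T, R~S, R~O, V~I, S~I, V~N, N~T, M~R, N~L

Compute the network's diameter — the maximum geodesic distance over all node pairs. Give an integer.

6

Eccentricity of each node (its greatest distance to any other): I:4, J:6, K:5, L:6, M:4, N:5, O:5, P:5, Q:6, R:4, S:4, T:4, U:5, V:5.
The maximum eccentricity is 6, realized for instance by the pair L–Q via L – N – T – M – R – P – Q. So the diameter is 6.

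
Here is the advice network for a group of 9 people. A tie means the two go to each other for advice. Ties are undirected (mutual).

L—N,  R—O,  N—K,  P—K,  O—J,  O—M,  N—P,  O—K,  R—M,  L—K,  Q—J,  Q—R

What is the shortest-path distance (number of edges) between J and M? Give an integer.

One shortest route is J – O – M, which uses 2 edges, and J and M are not directly tied, so nothing shorter exists. So d(J,M) = 2.

2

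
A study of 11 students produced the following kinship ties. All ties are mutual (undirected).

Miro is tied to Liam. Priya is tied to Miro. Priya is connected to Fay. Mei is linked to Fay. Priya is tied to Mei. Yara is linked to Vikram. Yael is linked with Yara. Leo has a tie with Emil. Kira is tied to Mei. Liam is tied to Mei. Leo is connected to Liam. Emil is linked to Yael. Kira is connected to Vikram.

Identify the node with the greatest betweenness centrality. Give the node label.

Unnormalized betweenness of each node: Emil:7, Fay:0, Kira:11, Leo:10, Liam:89/6, Mei:58/3, Miro:11/6, Priya:17/6, Vikram:8, Yael:29/6, Yara:16/3.
Mei has the largest value, 58/3, making it the main broker — the node through which the most shortest paths run.

Mei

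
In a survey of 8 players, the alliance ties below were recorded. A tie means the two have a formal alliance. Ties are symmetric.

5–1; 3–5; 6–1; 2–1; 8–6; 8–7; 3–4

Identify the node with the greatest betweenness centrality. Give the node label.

1

Unnormalized betweenness of each node: 1:15, 2:0, 3:6, 4:0, 5:10, 6:10, 7:0, 8:6.
1 has the largest value, 15, making it the main broker — the node through which the most shortest paths run.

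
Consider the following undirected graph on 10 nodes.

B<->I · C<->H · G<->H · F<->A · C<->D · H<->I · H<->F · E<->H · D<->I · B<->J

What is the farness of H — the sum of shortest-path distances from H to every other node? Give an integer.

14

Distances from H: A:2, B:2, C:1, D:2, E:1, F:1, G:1, I:1, J:3.
Sum = 2 + 2 + 1 + 2 + 1 + 1 + 1 + 1 + 3 = 14.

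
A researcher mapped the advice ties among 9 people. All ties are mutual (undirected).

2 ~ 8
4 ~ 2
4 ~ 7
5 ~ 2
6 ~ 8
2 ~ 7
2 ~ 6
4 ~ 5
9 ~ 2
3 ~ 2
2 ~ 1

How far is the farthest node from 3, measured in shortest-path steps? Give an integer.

2

Distances from 3: 1:2, 2:1, 4:2, 5:2, 6:2, 7:2, 8:2, 9:2.
The largest is 2 (to 5, 7, 9, 4, 6, 1, and 8), so the eccentricity of 3 is 2.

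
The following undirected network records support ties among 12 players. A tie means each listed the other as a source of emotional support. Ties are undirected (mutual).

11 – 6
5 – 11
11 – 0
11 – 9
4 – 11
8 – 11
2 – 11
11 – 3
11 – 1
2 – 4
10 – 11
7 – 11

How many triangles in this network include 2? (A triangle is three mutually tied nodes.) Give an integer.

2's neighbors: 4 and 11.
Neighbor pairs that are themselves tied: 2–4–11. Each forms one triangle with 2, for 1 in total.

1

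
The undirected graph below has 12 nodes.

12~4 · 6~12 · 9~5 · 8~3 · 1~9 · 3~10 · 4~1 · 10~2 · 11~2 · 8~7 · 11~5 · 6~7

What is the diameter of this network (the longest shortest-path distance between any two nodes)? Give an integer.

Eccentricity of each node (its greatest distance to any other): 1:6, 2:6, 3:6, 4:6, 5:6, 6:6, 7:6, 8:6, 9:6, 10:6, 11:6, 12:6.
The maximum eccentricity is 6, realized for instance by the pair 9–8 via 9 – 5 – 11 – 2 – 10 – 3 – 8. So the diameter is 6.

6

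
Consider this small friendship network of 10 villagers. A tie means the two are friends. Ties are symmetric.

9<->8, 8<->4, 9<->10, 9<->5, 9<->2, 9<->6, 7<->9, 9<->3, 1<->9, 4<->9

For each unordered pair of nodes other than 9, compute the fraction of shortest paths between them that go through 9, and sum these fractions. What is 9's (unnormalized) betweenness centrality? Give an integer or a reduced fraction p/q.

Pairs whose geodesics pass through 9 — 8–3: 1; 8–5: 1; 8–6: 1; 8–2: 1; 8–1: 1; 8–7: 1; 8–10: 1; 3–5: 1; 3–6: 1; 3–2: 1; 3–1: 1; 3–7: 1; 3–10: 1; 3–4: 1 … (+21 more pairs).
All other pairs contribute 0.
Summing the contributions gives betweenness(9) = 35.

35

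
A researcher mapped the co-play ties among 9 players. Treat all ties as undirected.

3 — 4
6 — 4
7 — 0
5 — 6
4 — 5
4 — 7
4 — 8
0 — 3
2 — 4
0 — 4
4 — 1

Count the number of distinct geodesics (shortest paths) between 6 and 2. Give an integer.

The shortest distance is 2, and the only length-2 path is 6–4–2. So there is exactly 1 shortest path.

1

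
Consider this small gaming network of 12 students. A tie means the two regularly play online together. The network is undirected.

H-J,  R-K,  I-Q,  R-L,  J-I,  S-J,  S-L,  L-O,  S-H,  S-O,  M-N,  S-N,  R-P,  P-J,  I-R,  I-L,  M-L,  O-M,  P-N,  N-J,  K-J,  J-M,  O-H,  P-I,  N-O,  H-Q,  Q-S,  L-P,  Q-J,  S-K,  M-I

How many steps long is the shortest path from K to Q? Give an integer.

One shortest route is K – S – Q, which uses 2 edges, and K and Q are not directly tied, so nothing shorter exists. So d(K,Q) = 2.

2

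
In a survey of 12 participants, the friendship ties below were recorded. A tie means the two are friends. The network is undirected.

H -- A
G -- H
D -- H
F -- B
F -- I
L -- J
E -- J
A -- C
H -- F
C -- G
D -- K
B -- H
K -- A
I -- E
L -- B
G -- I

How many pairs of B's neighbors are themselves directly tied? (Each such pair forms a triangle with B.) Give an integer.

1

B's neighbors: F, H, and L.
Neighbor pairs that are themselves tied: B–F–H. Each forms one triangle with B, for 1 in total.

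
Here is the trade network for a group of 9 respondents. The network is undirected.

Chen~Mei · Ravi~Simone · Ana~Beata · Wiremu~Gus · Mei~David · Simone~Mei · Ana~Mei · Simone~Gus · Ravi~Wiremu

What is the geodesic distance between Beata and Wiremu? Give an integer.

5

One shortest route is Beata – Ana – Mei – Simone – Ravi – Wiremu, which uses 5 edges, and at distance 4 from Beata we only reach {Gus, Ravi}, which does not include Wiremu. So d(Beata,Wiremu) = 5.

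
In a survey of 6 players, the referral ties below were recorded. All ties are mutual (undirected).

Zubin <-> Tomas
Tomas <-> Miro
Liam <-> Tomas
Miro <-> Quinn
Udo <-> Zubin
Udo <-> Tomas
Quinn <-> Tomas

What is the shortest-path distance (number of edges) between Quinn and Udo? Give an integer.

2

One shortest route is Quinn – Tomas – Udo, which uses 2 edges, and Quinn and Udo are not directly tied, so nothing shorter exists. So d(Quinn,Udo) = 2.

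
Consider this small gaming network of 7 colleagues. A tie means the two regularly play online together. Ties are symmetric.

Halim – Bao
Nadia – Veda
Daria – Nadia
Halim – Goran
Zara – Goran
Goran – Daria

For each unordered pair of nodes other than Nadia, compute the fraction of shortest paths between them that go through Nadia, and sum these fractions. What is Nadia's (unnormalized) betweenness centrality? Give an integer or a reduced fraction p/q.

Pairs whose geodesics pass through Nadia — Halim–Veda: 1; Bao–Veda: 1; Goran–Veda: 1; Daria–Veda: 1; Veda–Zara: 1.
All other pairs contribute 0.
Summing the contributions gives betweenness(Nadia) = 5.

5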